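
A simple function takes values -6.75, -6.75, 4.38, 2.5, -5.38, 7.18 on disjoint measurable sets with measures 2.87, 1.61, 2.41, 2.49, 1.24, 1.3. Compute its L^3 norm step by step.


Step 1: Compute |f_i|^3 for each value:
  |-6.75|^3 = 307.546875
  |-6.75|^3 = 307.546875
  |4.38|^3 = 84.027672
  |2.5|^3 = 15.625
  |-5.38|^3 = 155.720872
  |7.18|^3 = 370.146232
Step 2: Multiply by measures and sum:
  307.546875 * 2.87 = 882.659531
  307.546875 * 1.61 = 495.150469
  84.027672 * 2.41 = 202.50669
  15.625 * 2.49 = 38.90625
  155.720872 * 1.24 = 193.093881
  370.146232 * 1.3 = 481.190102
Sum = 882.659531 + 495.150469 + 202.50669 + 38.90625 + 193.093881 + 481.190102 = 2293.506922
Step 3: Take the p-th root:
||f||_3 = (2293.506922)^(1/3) = 13.187628


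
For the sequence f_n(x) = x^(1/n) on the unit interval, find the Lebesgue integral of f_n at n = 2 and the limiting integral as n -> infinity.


At n = 2: f_2(x) = x^(1/2).
Step 1: integral(x^(1/2), 0, 1) = [x^(1/2+1) / (1/2+1)] from 0 to 1
     = 1 / (1/2 + 1) = 1 / ((2+1)/2) = 2/(2+1)
     = 2/3 = 0.666667
Step 2: As n -> infinity, f_n(x) = x^(1/n) -> 1 for x in (0,1], and f_n is increasing in n.
By MCT, lim_n integral(f_n) = integral(lim_n f_n) = integral(1, 0, 1) = 1.
Step 3: Verify convergence: 2/3 = 0.666667 -> 1


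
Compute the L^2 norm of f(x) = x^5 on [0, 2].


Step 1: ||f||_2 = (integral_0^2 |x^5|^2 dx)^(1/2)
     = (integral_0^2 x^10 dx)^(1/2)
Step 2: integral_0^2 x^10 dx = [x^11/(11)] from 0 to 2 = 2^11/11
     = 2048/11 = 186.181818
Step 3: ||f||_2 = (186.181818)^(1/2) = 13.644846


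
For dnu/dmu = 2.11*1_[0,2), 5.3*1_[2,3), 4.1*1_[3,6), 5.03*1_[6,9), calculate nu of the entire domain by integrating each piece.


Integrate each piece of the Radon-Nikodym derivative:
Step 1: integral_0^2 2.11 dx = 2.11*(2-0) = 2.11*2 = 4.22
Step 2: integral_2^3 5.3 dx = 5.3*(3-2) = 5.3*1 = 5.3
Step 3: integral_3^6 4.1 dx = 4.1*(6-3) = 4.1*3 = 12.3
Step 4: integral_6^9 5.03 dx = 5.03*(9-6) = 5.03*3 = 15.09
Total: 4.22 + 5.3 + 12.3 + 15.09 = 36.91


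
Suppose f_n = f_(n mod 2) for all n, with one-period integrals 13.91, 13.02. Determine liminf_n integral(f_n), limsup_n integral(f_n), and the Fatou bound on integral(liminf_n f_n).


The sequence (integral(f_n)) is periodic with period 2, repeating the values 13.91, 13.02 indefinitely.
Step 1: For a periodic sequence, every tail (a_m, a_(m+1), ...) contains all 2 period values infinitely often.
Step 2: Hence inf of every tail = min of the period values = min(13.91, 13.02) = 13.02.
        liminf_n integral(f_n) = sup over m of (inf of tail from m) = 13.02.
Step 3: Similarly sup of every tail = max of the period values = 13.91.
        limsup_n integral(f_n) = 13.91.
Step 4: Fatou's lemma: integral(liminf_n f_n) <= liminf_n integral(f_n) = 13.02.
        So the integral of the pointwise liminf is at most 13.02.


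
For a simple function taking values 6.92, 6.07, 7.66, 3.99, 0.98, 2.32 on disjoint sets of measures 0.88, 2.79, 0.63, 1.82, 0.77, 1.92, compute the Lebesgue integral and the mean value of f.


Step 1: Integral = sum(value_i * measure_i)
= 6.92*0.88 + 6.07*2.79 + 7.66*0.63 + 3.99*1.82 + 0.98*0.77 + 2.32*1.92
= 6.0896 + 16.9353 + 4.8258 + 7.2618 + 0.7546 + 4.4544
= 40.3215
Step 2: Total measure of domain = 0.88 + 2.79 + 0.63 + 1.82 + 0.77 + 1.92 = 8.81
Step 3: Average value = 40.3215 / 8.81 = 4.576788


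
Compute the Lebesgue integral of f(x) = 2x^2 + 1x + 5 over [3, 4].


The Lebesgue integral of a Riemann-integrable function agrees with the Riemann integral.
Antiderivative F(x) = (2/3)x^3 + (1/2)x^2 + 5x
F(4) = (2/3)*4^3 + (1/2)*4^2 + 5*4
     = (2/3)*64 + (1/2)*16 + 5*4
     = 42.666667 + 8 + 20
     = 70.666667
F(3) = 37.5
Integral = F(4) - F(3) = 70.666667 - 37.5 = 33.166667


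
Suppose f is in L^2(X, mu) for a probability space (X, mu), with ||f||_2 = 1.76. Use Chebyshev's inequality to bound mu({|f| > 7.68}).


Chebyshev/Markov inequality: mu(|f| > eps) <= (||f||_p / eps)^p
Step 1: ||f||_2 / eps = 1.76 / 7.68 = 0.229167
Step 2: Raise to power p = 2:
  (0.229167)^2 = 0.052517
Step 3: Therefore mu(|f| > 7.68) <= 0.052517


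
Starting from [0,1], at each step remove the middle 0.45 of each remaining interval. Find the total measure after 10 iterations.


Step 1: At each step, fraction remaining = 1 - 0.45 = 0.55
Step 2: After 10 steps, measure = (0.55)^10
Result = 0.002533


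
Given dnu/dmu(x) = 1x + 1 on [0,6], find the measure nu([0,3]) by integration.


nu(A) = integral_A (dnu/dmu) dmu = integral_0^3 (1x + 1) dx
Step 1: Antiderivative F(x) = (1/2)x^2 + 1x
Step 2: F(3) = (1/2)*3^2 + 1*3 = 4.5 + 3 = 7.5
Step 3: F(0) = (1/2)*0^2 + 1*0 = 0.0 + 0 = 0.0
Step 4: nu([0,3]) = F(3) - F(0) = 7.5 - 0.0 = 7.5


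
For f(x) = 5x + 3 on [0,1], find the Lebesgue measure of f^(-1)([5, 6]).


f^(-1)([5, 6]) = {x : 5 <= 5x + 3 <= 6}
Solving: (5 - 3)/5 <= x <= (6 - 3)/5
= [0.4, 0.6]
Intersecting with [0,1]: [0.4, 0.6]
Measure = 0.6 - 0.4 = 0.2


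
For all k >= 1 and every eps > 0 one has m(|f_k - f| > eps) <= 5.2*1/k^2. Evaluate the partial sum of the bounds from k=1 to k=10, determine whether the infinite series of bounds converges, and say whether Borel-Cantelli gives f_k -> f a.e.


Step 1: List the terms 5.2*1/k^2 for k = 1 to 10:
  k=1: 5.2
  k=2: 1.3
  k=3: 0.577778
  k=4: 0.325
  k=5: 0.208
  k=6: 0.144444
  k=7: 0.106122
  k=8: 0.08125
  k=9: 0.064198
  k=10: 0.052
Step 2: Partial sum = 5.2 + 1.3 + 0.577778 + 0.325 + 0.208 + 0.144444 + 0.106122 + 0.08125 + 0.064198 + 0.052
     = 8.058792
Step 3: The full series sum_(k>=1) 5.2*1/k^2 converges (p-series with p = 2 > 1; a constant multiple of a convergent series converges).
Step 4: Fix eps > 0. Since sum_k m(|f_k - f| > eps) < infinity, the Borel-Cantelli lemma gives
        m(limsup_k {|f_k - f| > eps}) = 0, i.e. for a.e. x, |f_k(x) - f(x)| <= eps for all large k.
        Applying this with eps = 1/j for j = 1, 2, ... and intersecting the countably many full-measure sets,
        for a.e. x we get limsup_k |f_k(x) - f(x)| <= 1/j for every j, hence f_k -> f almost everywhere.
Conclusion: series converges; Borel-Cantelli yields f_k -> f a.e.


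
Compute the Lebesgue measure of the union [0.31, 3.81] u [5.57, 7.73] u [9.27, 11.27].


For pairwise disjoint intervals, m(union) = sum of lengths.
= (3.81 - 0.31) + (7.73 - 5.57) + (11.27 - 9.27)
= 3.5 + 2.16 + 2
= 7.66


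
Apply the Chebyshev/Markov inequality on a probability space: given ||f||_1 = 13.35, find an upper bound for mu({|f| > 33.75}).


Chebyshev/Markov inequality: mu(|f| > eps) <= (||f||_p / eps)^p
Step 1: ||f||_1 / eps = 13.35 / 33.75 = 0.395556
Step 2: Raise to power p = 1:
  (0.395556)^1 = 0.395556
Step 3: Therefore mu(|f| > 33.75) <= 0.395556


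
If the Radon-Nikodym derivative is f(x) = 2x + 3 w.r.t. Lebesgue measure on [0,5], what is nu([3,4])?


nu(A) = integral_A (dnu/dmu) dmu = integral_3^4 (2x + 3) dx
Step 1: Antiderivative F(x) = (2/2)x^2 + 3x
Step 2: F(4) = (2/2)*4^2 + 3*4 = 16 + 12 = 28
Step 3: F(3) = (2/2)*3^2 + 3*3 = 9 + 9 = 18
Step 4: nu([3,4]) = F(4) - F(3) = 28 - 18 = 10


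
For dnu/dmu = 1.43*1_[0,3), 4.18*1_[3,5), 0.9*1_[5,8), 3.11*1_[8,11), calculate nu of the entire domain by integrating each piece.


Integrate each piece of the Radon-Nikodym derivative:
Step 1: integral_0^3 1.43 dx = 1.43*(3-0) = 1.43*3 = 4.29
Step 2: integral_3^5 4.18 dx = 4.18*(5-3) = 4.18*2 = 8.36
Step 3: integral_5^8 0.9 dx = 0.9*(8-5) = 0.9*3 = 2.7
Step 4: integral_8^11 3.11 dx = 3.11*(11-8) = 3.11*3 = 9.33
Total: 4.29 + 8.36 + 2.7 + 9.33 = 24.68


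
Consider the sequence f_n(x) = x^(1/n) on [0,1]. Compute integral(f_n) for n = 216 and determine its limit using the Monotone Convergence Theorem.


At n = 216: f_216(x) = x^(1/216).
Step 1: integral(x^(1/216), 0, 1) = [x^(1/216+1) / (1/216+1)] from 0 to 1
     = 1 / (1/216 + 1) = 1 / ((216+1)/216) = 216/(216+1)
     = 216/217 = 0.995392
Step 2: As n -> infinity, f_n(x) = x^(1/n) -> 1 for x in (0,1], and f_n is increasing in n.
By MCT, lim_n integral(f_n) = integral(lim_n f_n) = integral(1, 0, 1) = 1.
Step 3: Verify convergence: 216/217 = 0.995392 -> 1


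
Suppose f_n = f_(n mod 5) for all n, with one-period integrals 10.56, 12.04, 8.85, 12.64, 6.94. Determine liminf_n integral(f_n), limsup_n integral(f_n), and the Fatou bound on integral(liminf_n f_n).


The sequence (integral(f_n)) is periodic with period 5, repeating the values 10.56, 12.04, 8.85, 12.64, 6.94 indefinitely.
Step 1: For a periodic sequence, every tail (a_m, a_(m+1), ...) contains all 5 period values infinitely often.
Step 2: Hence inf of every tail = min of the period values = min(10.56, 12.04, 8.85, 12.64, 6.94) = 6.94.
        liminf_n integral(f_n) = sup over m of (inf of tail from m) = 6.94.
Step 3: Similarly sup of every tail = max of the period values = 12.64.
        limsup_n integral(f_n) = 12.64.
Step 4: Fatou's lemma: integral(liminf_n f_n) <= liminf_n integral(f_n) = 6.94.
        So the integral of the pointwise liminf is at most 6.94.


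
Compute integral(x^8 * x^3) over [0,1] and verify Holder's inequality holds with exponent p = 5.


Step 1: Exact integral of f*g = integral(x^11, 0, 1) = 1/12
     = 0.083333
Step 2: Holder bound with p=5, q=1.25:
  ||f||_p = (integral x^40 dx)^(1/5) = (1/41)^(1/5) = 0.475821
  ||g||_q = (integral x^3.75 dx)^(1/1.25) = (1/4.75)^(1/1.25) = 0.287505
Step 3: Holder bound = ||f||_p * ||g||_q = 0.475821 * 0.287505 = 0.136801
Verification: 0.083333 <= 0.136801 (Holder holds)


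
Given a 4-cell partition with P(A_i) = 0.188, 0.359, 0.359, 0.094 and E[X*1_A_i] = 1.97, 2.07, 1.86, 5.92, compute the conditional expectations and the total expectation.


For each cell A_i: E[X|A_i] = E[X*1_A_i] / P(A_i)
Step 1: E[X|A_1] = 1.97 / 0.188 = 10.478723
Step 2: E[X|A_2] = 2.07 / 0.359 = 5.766017
Step 3: E[X|A_3] = 1.86 / 0.359 = 5.181058
Step 4: E[X|A_4] = 5.92 / 0.094 = 62.978723
Verification: E[X] = sum E[X*1_A_i] = 1.97 + 2.07 + 1.86 + 5.92 = 11.82


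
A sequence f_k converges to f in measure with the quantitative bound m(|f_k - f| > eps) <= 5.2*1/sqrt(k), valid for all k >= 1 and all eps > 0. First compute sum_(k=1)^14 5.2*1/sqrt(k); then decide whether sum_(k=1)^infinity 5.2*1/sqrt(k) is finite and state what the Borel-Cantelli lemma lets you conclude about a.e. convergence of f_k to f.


Step 1: List the terms 5.2*1/sqrt(k) for k = 1 to 14:
  k=1: 5.2
  k=2: 3.676955
  k=3: 3.002221
  k=4: 2.6
  k=5: 2.325511
  k=6: 2.122891
  k=7: 1.965415
  k=8: 1.838478
  k=9: 1.733333
  k=10: 1.644384
  k=11: 1.567859
  k=12: 1.501111
  k=13: 1.442221
  k=14: 1.389758
Step 2: Partial sum = 5.2 + 3.676955 + 3.002221 + 2.6 + 2.325511 + 2.122891 + 1.965415 + 1.838478 + 1.733333 + 1.644384 + 1.567859 + 1.501111 + 1.442221 + 1.389758
     = 32.010138
Step 3: The full series sum_(k>=1) 5.2*1/sqrt(k) diverges (p-series with p = 1/2 <= 1; a nonzero constant multiple of a divergent series diverges).
Step 4: The (first) Borel-Cantelli lemma requires a summable sequence of measures, so it does not apply here;
        from this bound alone no conclusion about a.e. convergence can be drawn (convergence in measure still
        gives an a.e.-convergent subsequence, but not a.e. convergence of the whole sequence).
Conclusion: series diverges; Borel-Cantelli is inconclusive about a.e. convergence of f_k.


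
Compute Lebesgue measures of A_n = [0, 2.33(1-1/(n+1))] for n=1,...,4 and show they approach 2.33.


By continuity of measure from below: if A_n increases to A, then m(A_n) -> m(A).
Here A = [0, 2.33], so m(A) = 2.33
Step 1: a_1 = 2.33*(1 - 1/2) = 1.165, m(A_1) = 1.165
Step 2: a_2 = 2.33*(1 - 1/3) = 1.5533, m(A_2) = 1.5533
Step 3: a_3 = 2.33*(1 - 1/4) = 1.7475, m(A_3) = 1.7475
Step 4: a_4 = 2.33*(1 - 1/5) = 1.864, m(A_4) = 1.864
Limit: m(A_n) -> m([0,2.33]) = 2.33


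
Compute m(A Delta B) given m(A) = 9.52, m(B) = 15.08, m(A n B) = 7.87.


m(A Delta B) = m(A) + m(B) - 2*m(A n B)
= 9.52 + 15.08 - 2*7.87
= 9.52 + 15.08 - 15.74
= 8.86


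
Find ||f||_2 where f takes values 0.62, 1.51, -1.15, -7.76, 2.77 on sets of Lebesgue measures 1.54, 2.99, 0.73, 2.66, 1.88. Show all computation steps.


Step 1: Compute |f_i|^2 for each value:
  |0.62|^2 = 0.3844
  |1.51|^2 = 2.2801
  |-1.15|^2 = 1.3225
  |-7.76|^2 = 60.2176
  |2.77|^2 = 7.6729
Step 2: Multiply by measures and sum:
  0.3844 * 1.54 = 0.591976
  2.2801 * 2.99 = 6.817499
  1.3225 * 0.73 = 0.965425
  60.2176 * 2.66 = 160.178816
  7.6729 * 1.88 = 14.425052
Sum = 0.591976 + 6.817499 + 0.965425 + 160.178816 + 14.425052 = 182.978768
Step 3: Take the p-th root:
||f||_2 = (182.978768)^(1/2) = 13.526964


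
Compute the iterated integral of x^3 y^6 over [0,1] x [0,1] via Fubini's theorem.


By Fubini's theorem, the double integral factors as a product of single integrals:
Step 1: integral_0^1 x^3 dx = [x^4/4] from 0 to 1
     = 1^4/4 = 0.25
Step 2: integral_0^1 y^6 dy = [y^7/7] from 0 to 1
     = 1^7/7 = 0.142857
Step 3: Double integral = 0.25 * 0.142857 = 0.035714


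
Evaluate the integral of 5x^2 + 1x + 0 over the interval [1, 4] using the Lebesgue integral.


The Lebesgue integral of a Riemann-integrable function agrees with the Riemann integral.
Antiderivative F(x) = (5/3)x^3 + (1/2)x^2 + 0x
F(4) = (5/3)*4^3 + (1/2)*4^2 + 0*4
     = (5/3)*64 + (1/2)*16 + 0*4
     = 106.666667 + 8 + 0
     = 114.666667
F(1) = 2.166667
Integral = F(4) - F(1) = 114.666667 - 2.166667 = 112.5


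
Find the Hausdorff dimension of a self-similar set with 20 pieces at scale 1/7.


For a self-similar set with N copies scaled by 1/r:
dim_H = log(N)/log(r) = log(20)/log(7)
= 2.995732/1.94591
= 1.539502


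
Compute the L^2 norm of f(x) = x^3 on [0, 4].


Step 1: ||f||_2 = (integral_0^4 |x^3|^2 dx)^(1/2)
     = (integral_0^4 x^6 dx)^(1/2)
Step 2: integral_0^4 x^6 dx = [x^7/(7)] from 0 to 4 = 4^7/7
     = 16384/7 = 2340.571429
Step 3: ||f||_2 = (2340.571429)^(1/2) = 48.379453


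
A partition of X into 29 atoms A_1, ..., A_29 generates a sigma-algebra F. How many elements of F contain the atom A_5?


Each element of F is a union of some subset S of the 29 atoms.
The element contains A_5 iff A_5 is in S.
So we count subsets S of {A_1,...,A_29} with A_5 in S: choose freely among the other 28 atoms.
Count = 2^(29-1) = 2^28 = 268435456.


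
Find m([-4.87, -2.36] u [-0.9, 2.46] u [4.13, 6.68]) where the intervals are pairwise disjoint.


For pairwise disjoint intervals, m(union) = sum of lengths.
= (-2.36 - -4.87) + (2.46 - -0.9) + (6.68 - 4.13)
= 2.51 + 3.36 + 2.55
= 8.42


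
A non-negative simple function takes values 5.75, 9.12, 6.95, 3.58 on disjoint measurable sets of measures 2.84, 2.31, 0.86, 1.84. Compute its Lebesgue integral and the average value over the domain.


Step 1: Integral = sum(value_i * measure_i)
= 5.75*2.84 + 9.12*2.31 + 6.95*0.86 + 3.58*1.84
= 16.33 + 21.0672 + 5.977 + 6.5872
= 49.9614
Step 2: Total measure of domain = 2.84 + 2.31 + 0.86 + 1.84 = 7.85
Step 3: Average value = 49.9614 / 7.85 = 6.36451


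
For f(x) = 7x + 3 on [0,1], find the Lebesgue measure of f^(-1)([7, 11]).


f^(-1)([7, 11]) = {x : 7 <= 7x + 3 <= 11}
Solving: (7 - 3)/7 <= x <= (11 - 3)/7
= [0.571429, 1.142857]
Intersecting with [0,1]: [0.571429, 1]
Measure = 1 - 0.571429 = 0.428571


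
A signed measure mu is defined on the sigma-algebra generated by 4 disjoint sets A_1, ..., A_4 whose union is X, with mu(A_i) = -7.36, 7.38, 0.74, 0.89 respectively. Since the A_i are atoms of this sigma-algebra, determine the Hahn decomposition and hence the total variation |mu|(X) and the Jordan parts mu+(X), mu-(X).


Step 1: Every measurable set is a union of atoms (the cells / points), so a Hahn decomposition is
  obtained by grouping atoms by sign: P = union of atoms with mu > 0, N = union of the remaining atoms.
  Atoms in P (indices): 2, 3, 4;  atoms in N (indices): 1
  Positive values: 7.38, 0.74, 0.89
  Negative values: -7.36
Step 2: mu+(X) = mu(P) = sum of positive atom values = 9.01
Step 3: mu-(X) = -mu(N) = sum of |negative atom values| = 7.36
Step 4: |mu|(X) = mu+(X) + mu-(X) = 9.01 + 7.36 = 16.37


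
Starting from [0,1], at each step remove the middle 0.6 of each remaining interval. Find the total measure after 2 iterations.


Step 1: At each step, fraction remaining = 1 - 0.6 = 0.4
Step 2: After 2 steps, measure = (0.4)^2
Step 3: Computing the power step by step:
  After step 1: 0.4
  After step 2: 0.16
Result = 0.16


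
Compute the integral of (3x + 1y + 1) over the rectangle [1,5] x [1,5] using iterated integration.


By Fubini, integrate in x first, then y.
Step 1: Fix y, integrate over x in [1,5]:
  integral(3x + 1y + 1, x=1..5)
  = 3*(5^2 - 1^2)/2 + (1y + 1)*(5 - 1)
  = 36 + (1y + 1)*4
  = 36 + 4y + 4
  = 40 + 4y
Step 2: Integrate over y in [1,5]:
  integral(40 + 4y, y=1..5)
  = 40*4 + 4*(5^2 - 1^2)/2
  = 160 + 48
  = 208


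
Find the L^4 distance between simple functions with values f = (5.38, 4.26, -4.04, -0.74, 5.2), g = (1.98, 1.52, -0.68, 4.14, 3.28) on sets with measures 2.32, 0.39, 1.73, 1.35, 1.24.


Step 1: Compute differences f_i - g_i:
  5.38 - 1.98 = 3.4
  4.26 - 1.52 = 2.74
  -4.04 - -0.68 = -3.36
  -0.74 - 4.14 = -4.88
  5.2 - 3.28 = 1.92
Step 2: Compute |diff|^4 * measure for each set:
  |3.4|^4 * 2.32 = 133.6336 * 2.32 = 310.029952
  |2.74|^4 * 0.39 = 56.364058 * 0.39 = 21.981983
  |-3.36|^4 * 1.73 = 127.455068 * 1.73 = 220.497268
  |-4.88|^4 * 1.35 = 567.125647 * 1.35 = 765.619624
  |1.92|^4 * 1.24 = 13.589545 * 1.24 = 16.851036
Step 3: Sum = 1334.979862
Step 4: ||f-g||_4 = (1334.979862)^(1/4) = 6.044615


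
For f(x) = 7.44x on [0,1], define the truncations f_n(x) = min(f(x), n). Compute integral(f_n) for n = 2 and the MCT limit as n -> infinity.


f(x) = 7.44x on [0,1]; f_n(x) = min(7.44x, n). At n = 2:
Step 1: f(x) reaches 2 at x = 2/7.44 = 0.268817
Step 2: integral(f_2) = integral(7.44x, 0, 0.268817) + integral(2, 0.268817, 1)
       = 7.44*0.268817^2/2 + 2*(1 - 0.268817)
       = 0.268817 + 1.462366
       = 1.731183
Step 3: As n -> infinity, f_n increases to f, so by MCT integral(f_n) -> integral(f) = 7.44/2 = 3.72.
Convergence: integral(f_2) = 1.731183 -> 3.72 as n -> infinity


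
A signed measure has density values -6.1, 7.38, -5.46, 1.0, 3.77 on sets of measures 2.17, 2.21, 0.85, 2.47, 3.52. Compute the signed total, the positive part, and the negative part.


Step 1: Compute signed measure on each set:
  Set 1: -6.1 * 2.17 = -13.237
  Set 2: 7.38 * 2.21 = 16.3098
  Set 3: -5.46 * 0.85 = -4.641
  Set 4: 1.0 * 2.47 = 2.47
  Set 5: 3.77 * 3.52 = 13.2704
Step 2: Total signed measure = (-13.237) + (16.3098) + (-4.641) + (2.47) + (13.2704)
     = 14.1722
Step 3: Positive part mu+(X) = sum of positive contributions = 32.0502
Step 4: Negative part mu-(X) = |sum of negative contributions| = 17.878


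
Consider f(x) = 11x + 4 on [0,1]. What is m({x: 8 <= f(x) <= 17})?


f^(-1)([8, 17]) = {x : 8 <= 11x + 4 <= 17}
Solving: (8 - 4)/11 <= x <= (17 - 4)/11
= [0.363636, 1.181818]
Intersecting with [0,1]: [0.363636, 1]
Measure = 1 - 0.363636 = 0.636364


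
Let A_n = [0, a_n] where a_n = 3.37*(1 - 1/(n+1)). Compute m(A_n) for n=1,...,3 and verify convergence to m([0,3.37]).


By continuity of measure from below: if A_n increases to A, then m(A_n) -> m(A).
Here A = [0, 3.37], so m(A) = 3.37
Step 1: a_1 = 3.37*(1 - 1/2) = 1.685, m(A_1) = 1.685
Step 2: a_2 = 3.37*(1 - 1/3) = 2.2467, m(A_2) = 2.2467
Step 3: a_3 = 3.37*(1 - 1/4) = 2.5275, m(A_3) = 2.5275
Limit: m(A_n) -> m([0,3.37]) = 3.37


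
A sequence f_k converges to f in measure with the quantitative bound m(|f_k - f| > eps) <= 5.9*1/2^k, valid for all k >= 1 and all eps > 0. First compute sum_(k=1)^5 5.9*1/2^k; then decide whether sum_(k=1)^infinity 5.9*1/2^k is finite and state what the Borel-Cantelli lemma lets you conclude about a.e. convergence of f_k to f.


Step 1: List the terms 5.9*1/2^k for k = 1 to 5:
  k=1: 2.95
  k=2: 1.475
  k=3: 0.7375
  k=4: 0.36875
  k=5: 0.184375
Step 2: Partial sum = 2.95 + 1.475 + 0.7375 + 0.36875 + 0.184375
     = 5.715625
Step 3: The full series sum_(k>=1) 5.9*1/2^k converges (geometric series with ratio 1/2 < 1; a constant multiple of a convergent series converges).
Step 4: Fix eps > 0. Since sum_k m(|f_k - f| > eps) < infinity, the Borel-Cantelli lemma gives
        m(limsup_k {|f_k - f| > eps}) = 0, i.e. for a.e. x, |f_k(x) - f(x)| <= eps for all large k.
        Applying this with eps = 1/j for j = 1, 2, ... and intersecting the countably many full-measure sets,
        for a.e. x we get limsup_k |f_k(x) - f(x)| <= 1/j for every j, hence f_k -> f almost everywhere.
Conclusion: series converges; Borel-Cantelli yields f_k -> f a.e.


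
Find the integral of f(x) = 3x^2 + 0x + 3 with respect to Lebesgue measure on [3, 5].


The Lebesgue integral of a Riemann-integrable function agrees with the Riemann integral.
Antiderivative F(x) = (3/3)x^3 + (0/2)x^2 + 3x
F(5) = (3/3)*5^3 + (0/2)*5^2 + 3*5
     = (3/3)*125 + (0/2)*25 + 3*5
     = 125 + 0.0 + 15
     = 140
F(3) = 36
Integral = F(5) - F(3) = 140 - 36 = 104


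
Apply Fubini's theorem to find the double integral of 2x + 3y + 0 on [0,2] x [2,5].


By Fubini, integrate in x first, then y.
Step 1: Fix y, integrate over x in [0,2]:
  integral(2x + 3y + 0, x=0..2)
  = 2*(2^2 - 0^2)/2 + (3y + 0)*(2 - 0)
  = 4 + (3y + 0)*2
  = 4 + 6y + 0
  = 4 + 6y
Step 2: Integrate over y in [2,5]:
  integral(4 + 6y, y=2..5)
  = 4*3 + 6*(5^2 - 2^2)/2
  = 12 + 63
  = 75


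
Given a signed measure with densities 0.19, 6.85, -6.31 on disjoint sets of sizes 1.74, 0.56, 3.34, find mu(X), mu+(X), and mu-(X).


Step 1: Compute signed measure on each set:
  Set 1: 0.19 * 1.74 = 0.3306
  Set 2: 6.85 * 0.56 = 3.836
  Set 3: -6.31 * 3.34 = -21.0754
Step 2: Total signed measure = (0.3306) + (3.836) + (-21.0754)
     = -16.9088
Step 3: Positive part mu+(X) = sum of positive contributions = 4.1666
Step 4: Negative part mu-(X) = |sum of negative contributions| = 21.0754


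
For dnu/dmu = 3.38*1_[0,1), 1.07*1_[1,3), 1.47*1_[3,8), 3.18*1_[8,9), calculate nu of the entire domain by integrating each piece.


Integrate each piece of the Radon-Nikodym derivative:
Step 1: integral_0^1 3.38 dx = 3.38*(1-0) = 3.38*1 = 3.38
Step 2: integral_1^3 1.07 dx = 1.07*(3-1) = 1.07*2 = 2.14
Step 3: integral_3^8 1.47 dx = 1.47*(8-3) = 1.47*5 = 7.35
Step 4: integral_8^9 3.18 dx = 3.18*(9-8) = 3.18*1 = 3.18
Total: 3.38 + 2.14 + 7.35 + 3.18 = 16.05


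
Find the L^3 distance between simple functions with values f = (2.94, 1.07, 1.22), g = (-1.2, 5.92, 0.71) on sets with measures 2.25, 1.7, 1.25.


Step 1: Compute differences f_i - g_i:
  2.94 - -1.2 = 4.14
  1.07 - 5.92 = -4.85
  1.22 - 0.71 = 0.51
Step 2: Compute |diff|^3 * measure for each set:
  |4.14|^3 * 2.25 = 70.957944 * 2.25 = 159.655374
  |-4.85|^3 * 1.7 = 114.084125 * 1.7 = 193.943012
  |0.51|^3 * 1.25 = 0.132651 * 1.25 = 0.165814
Step 3: Sum = 353.7642
Step 4: ||f-g||_3 = (353.7642)^(1/3) = 7.072473


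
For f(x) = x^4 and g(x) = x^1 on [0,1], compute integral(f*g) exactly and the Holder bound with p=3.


Step 1: Exact integral of f*g = integral(x^5, 0, 1) = 1/6
     = 0.166667
Step 2: Holder bound with p=3, q=1.5:
  ||f||_p = (integral x^12 dx)^(1/3) = (1/13)^(1/3) = 0.42529
  ||g||_q = (integral x^1.5 dx)^(1/1.5) = (1/2.5)^(1/1.5) = 0.542884
Step 3: Holder bound = ||f||_p * ||g||_q = 0.42529 * 0.542884 = 0.230883
Verification: 0.166667 <= 0.230883 (Holder holds)


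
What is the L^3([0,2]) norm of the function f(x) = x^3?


Step 1: ||f||_3 = (integral_0^2 |x^3|^3 dx)^(1/3)
     = (integral_0^2 x^9 dx)^(1/3)
Step 2: integral_0^2 x^9 dx = [x^10/(10)] from 0 to 2 = 2^10/10
     = 1024/10 = 102.4
Step 3: ||f||_3 = (102.4)^(1/3) = 4.678428


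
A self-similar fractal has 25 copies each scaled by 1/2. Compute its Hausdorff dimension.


For a self-similar set with N copies scaled by 1/r:
dim_H = log(N)/log(r) = log(25)/log(2)
= 3.218876/0.693147
= 4.643856


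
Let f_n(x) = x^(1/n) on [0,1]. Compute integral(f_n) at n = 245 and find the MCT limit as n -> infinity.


At n = 245: f_245(x) = x^(1/245).
Step 1: integral(x^(1/245), 0, 1) = [x^(1/245+1) / (1/245+1)] from 0 to 1
     = 1 / (1/245 + 1) = 1 / ((245+1)/245) = 245/(245+1)
     = 245/246 = 0.995935
Step 2: As n -> infinity, f_n(x) = x^(1/n) -> 1 for x in (0,1], and f_n is increasing in n.
By MCT, lim_n integral(f_n) = integral(lim_n f_n) = integral(1, 0, 1) = 1.
Step 3: Verify convergence: 245/246 = 0.995935 -> 1


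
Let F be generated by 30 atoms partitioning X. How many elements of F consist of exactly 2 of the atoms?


Each element of F is a union of some subset of the 30 atoms.
Elements that are unions of exactly 2 atoms correspond to 2-element subsets of the 30 atoms.
Count = C(30, 2) = 30! / (2! * 28!) = 435.


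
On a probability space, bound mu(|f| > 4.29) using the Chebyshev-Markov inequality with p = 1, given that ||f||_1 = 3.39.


Chebyshev/Markov inequality: mu(|f| > eps) <= (||f||_p / eps)^p
Step 1: ||f||_1 / eps = 3.39 / 4.29 = 0.79021
Step 2: Raise to power p = 1:
  (0.79021)^1 = 0.79021
Step 3: Therefore mu(|f| > 4.29) <= 0.79021


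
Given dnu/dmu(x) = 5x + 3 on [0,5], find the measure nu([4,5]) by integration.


nu(A) = integral_A (dnu/dmu) dmu = integral_4^5 (5x + 3) dx
Step 1: Antiderivative F(x) = (5/2)x^2 + 3x
Step 2: F(5) = (5/2)*5^2 + 3*5 = 62.5 + 15 = 77.5
Step 3: F(4) = (5/2)*4^2 + 3*4 = 40 + 12 = 52
Step 4: nu([4,5]) = F(5) - F(4) = 77.5 - 52 = 25.5


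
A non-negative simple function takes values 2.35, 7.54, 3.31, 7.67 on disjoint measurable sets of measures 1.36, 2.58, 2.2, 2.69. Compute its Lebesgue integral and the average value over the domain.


Step 1: Integral = sum(value_i * measure_i)
= 2.35*1.36 + 7.54*2.58 + 3.31*2.2 + 7.67*2.69
= 3.196 + 19.4532 + 7.282 + 20.6323
= 50.5635
Step 2: Total measure of domain = 1.36 + 2.58 + 2.2 + 2.69 = 8.83
Step 3: Average value = 50.5635 / 8.83 = 5.726331


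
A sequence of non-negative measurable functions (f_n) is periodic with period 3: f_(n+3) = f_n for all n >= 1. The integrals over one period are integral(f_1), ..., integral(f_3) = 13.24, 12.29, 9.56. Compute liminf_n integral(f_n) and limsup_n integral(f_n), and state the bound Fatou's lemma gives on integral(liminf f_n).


The sequence (integral(f_n)) is periodic with period 3, repeating the values 13.24, 12.29, 9.56 indefinitely.
Step 1: For a periodic sequence, every tail (a_m, a_(m+1), ...) contains all 3 period values infinitely often.
Step 2: Hence inf of every tail = min of the period values = min(13.24, 12.29, 9.56) = 9.56.
        liminf_n integral(f_n) = sup over m of (inf of tail from m) = 9.56.
Step 3: Similarly sup of every tail = max of the period values = 13.24.
        limsup_n integral(f_n) = 13.24.
Step 4: Fatou's lemma: integral(liminf_n f_n) <= liminf_n integral(f_n) = 9.56.
        So the integral of the pointwise liminf is at most 9.56.


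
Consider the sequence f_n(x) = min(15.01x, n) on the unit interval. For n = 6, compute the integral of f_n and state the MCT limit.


f(x) = 15.01x on [0,1]; f_n(x) = min(15.01x, n). At n = 6:
Step 1: f(x) reaches 6 at x = 6/15.01 = 0.399734
Step 2: integral(f_6) = integral(15.01x, 0, 0.399734) + integral(6, 0.399734, 1)
       = 15.01*0.399734^2/2 + 6*(1 - 0.399734)
       = 1.199201 + 3.601599
       = 4.800799
Step 3: As n -> infinity, f_n increases to f, so by MCT integral(f_n) -> integral(f) = 15.01/2 = 7.505.
Convergence: integral(f_6) = 4.800799 -> 7.505 as n -> infinity


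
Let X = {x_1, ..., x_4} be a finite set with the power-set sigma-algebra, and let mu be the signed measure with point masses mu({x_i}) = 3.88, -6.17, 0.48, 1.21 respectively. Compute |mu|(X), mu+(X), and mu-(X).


Step 1: Every measurable set is a union of atoms (the cells / points), so a Hahn decomposition is
  obtained by grouping atoms by sign: P = union of atoms with mu > 0, N = union of the remaining atoms.
  Atoms in P (indices): 1, 3, 4;  atoms in N (indices): 2
  Positive values: 3.88, 0.48, 1.21
  Negative values: -6.17
Step 2: mu+(X) = mu(P) = sum of positive atom values = 5.57
Step 3: mu-(X) = -mu(N) = sum of |negative atom values| = 6.17
Step 4: |mu|(X) = mu+(X) + mu-(X) = 5.57 + 6.17 = 11.74


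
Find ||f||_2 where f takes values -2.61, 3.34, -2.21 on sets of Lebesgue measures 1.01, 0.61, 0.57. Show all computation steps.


Step 1: Compute |f_i|^2 for each value:
  |-2.61|^2 = 6.8121
  |3.34|^2 = 11.1556
  |-2.21|^2 = 4.8841
Step 2: Multiply by measures and sum:
  6.8121 * 1.01 = 6.880221
  11.1556 * 0.61 = 6.804916
  4.8841 * 0.57 = 2.783937
Sum = 6.880221 + 6.804916 + 2.783937 = 16.469074
Step 3: Take the p-th root:
||f||_2 = (16.469074)^(1/2) = 4.058211


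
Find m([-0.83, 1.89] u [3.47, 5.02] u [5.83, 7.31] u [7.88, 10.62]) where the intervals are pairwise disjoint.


For pairwise disjoint intervals, m(union) = sum of lengths.
= (1.89 - -0.83) + (5.02 - 3.47) + (7.31 - 5.83) + (10.62 - 7.88)
= 2.72 + 1.55 + 1.48 + 2.74
= 8.49


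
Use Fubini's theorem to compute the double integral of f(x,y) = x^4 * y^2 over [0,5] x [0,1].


By Fubini's theorem, the double integral factors as a product of single integrals:
Step 1: integral_0^5 x^4 dx = [x^5/5] from 0 to 5
     = 5^5/5 = 625
Step 2: integral_0^1 y^2 dy = [y^3/3] from 0 to 1
     = 1^3/3 = 0.333333
Step 3: Double integral = 625 * 0.333333 = 208.333333


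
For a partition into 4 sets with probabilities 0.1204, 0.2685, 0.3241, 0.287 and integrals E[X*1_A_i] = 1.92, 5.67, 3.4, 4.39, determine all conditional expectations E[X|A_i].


For each cell A_i: E[X|A_i] = E[X*1_A_i] / P(A_i)
Step 1: E[X|A_1] = 1.92 / 0.1204 = 15.946844
Step 2: E[X|A_2] = 5.67 / 0.2685 = 21.117318
Step 3: E[X|A_3] = 3.4 / 0.3241 = 10.490589
Step 4: E[X|A_4] = 4.39 / 0.287 = 15.296167
Verification: E[X] = sum E[X*1_A_i] = 1.92 + 5.67 + 3.4 + 4.39 = 15.38


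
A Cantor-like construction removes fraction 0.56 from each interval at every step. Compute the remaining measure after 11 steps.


Step 1: At each step, fraction remaining = 1 - 0.56 = 0.44
Step 2: After 11 steps, measure = (0.44)^11
Result = 1.196684e-04


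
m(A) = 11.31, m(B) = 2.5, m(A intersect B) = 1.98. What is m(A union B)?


By inclusion-exclusion: m(A u B) = m(A) + m(B) - m(A n B)
= 11.31 + 2.5 - 1.98
= 11.83


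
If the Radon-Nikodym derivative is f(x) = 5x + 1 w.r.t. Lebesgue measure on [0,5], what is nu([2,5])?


nu(A) = integral_A (dnu/dmu) dmu = integral_2^5 (5x + 1) dx
Step 1: Antiderivative F(x) = (5/2)x^2 + 1x
Step 2: F(5) = (5/2)*5^2 + 1*5 = 62.5 + 5 = 67.5
Step 3: F(2) = (5/2)*2^2 + 1*2 = 10 + 2 = 12
Step 4: nu([2,5]) = F(5) - F(2) = 67.5 - 12 = 55.5


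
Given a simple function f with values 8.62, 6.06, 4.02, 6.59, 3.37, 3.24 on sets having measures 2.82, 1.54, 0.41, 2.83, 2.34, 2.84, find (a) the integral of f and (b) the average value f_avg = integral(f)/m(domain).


Step 1: Integral = sum(value_i * measure_i)
= 8.62*2.82 + 6.06*1.54 + 4.02*0.41 + 6.59*2.83 + 3.37*2.34 + 3.24*2.84
= 24.3084 + 9.3324 + 1.6482 + 18.6497 + 7.8858 + 9.2016
= 71.0261
Step 2: Total measure of domain = 2.82 + 1.54 + 0.41 + 2.83 + 2.34 + 2.84 = 12.78
Step 3: Average value = 71.0261 / 12.78 = 5.557598


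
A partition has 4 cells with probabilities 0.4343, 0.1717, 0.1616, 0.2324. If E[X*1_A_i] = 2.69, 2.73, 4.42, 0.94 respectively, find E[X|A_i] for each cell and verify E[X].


For each cell A_i: E[X|A_i] = E[X*1_A_i] / P(A_i)
Step 1: E[X|A_1] = 2.69 / 0.4343 = 6.193875
Step 2: E[X|A_2] = 2.73 / 0.1717 = 15.899825
Step 3: E[X|A_3] = 4.42 / 0.1616 = 27.351485
Step 4: E[X|A_4] = 0.94 / 0.2324 = 4.04475
Verification: E[X] = sum E[X*1_A_i] = 2.69 + 2.73 + 4.42 + 0.94 = 10.78


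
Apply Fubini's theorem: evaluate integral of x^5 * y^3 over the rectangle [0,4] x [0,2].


By Fubini's theorem, the double integral factors as a product of single integrals:
Step 1: integral_0^4 x^5 dx = [x^6/6] from 0 to 4
     = 4^6/6 = 682.666667
Step 2: integral_0^2 y^3 dy = [y^4/4] from 0 to 2
     = 2^4/4 = 4
Step 3: Double integral = 682.666667 * 4 = 2730.666667


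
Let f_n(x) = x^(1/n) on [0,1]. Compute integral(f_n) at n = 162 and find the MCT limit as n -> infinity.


At n = 162: f_162(x) = x^(1/162).
Step 1: integral(x^(1/162), 0, 1) = [x^(1/162+1) / (1/162+1)] from 0 to 1
     = 1 / (1/162 + 1) = 1 / ((162+1)/162) = 162/(162+1)
     = 162/163 = 0.993865
Step 2: As n -> infinity, f_n(x) = x^(1/n) -> 1 for x in (0,1], and f_n is increasing in n.
By MCT, lim_n integral(f_n) = integral(lim_n f_n) = integral(1, 0, 1) = 1.
Step 3: Verify convergence: 162/163 = 0.993865 -> 1


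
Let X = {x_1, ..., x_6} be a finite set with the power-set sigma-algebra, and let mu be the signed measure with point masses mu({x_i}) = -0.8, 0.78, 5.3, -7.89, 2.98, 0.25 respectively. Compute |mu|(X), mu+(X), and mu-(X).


Step 1: Every measurable set is a union of atoms (the cells / points), so a Hahn decomposition is
  obtained by grouping atoms by sign: P = union of atoms with mu > 0, N = union of the remaining atoms.
  Atoms in P (indices): 2, 3, 5, 6;  atoms in N (indices): 1, 4
  Positive values: 0.78, 5.3, 2.98, 0.25
  Negative values: -0.8, -7.89
Step 2: mu+(X) = mu(P) = sum of positive atom values = 9.31
Step 3: mu-(X) = -mu(N) = sum of |negative atom values| = 8.69
Step 4: |mu|(X) = mu+(X) + mu-(X) = 9.31 + 8.69 = 18


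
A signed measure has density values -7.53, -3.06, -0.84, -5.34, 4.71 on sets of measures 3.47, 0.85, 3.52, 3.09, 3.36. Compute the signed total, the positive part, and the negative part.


Step 1: Compute signed measure on each set:
  Set 1: -7.53 * 3.47 = -26.1291
  Set 2: -3.06 * 0.85 = -2.601
  Set 3: -0.84 * 3.52 = -2.9568
  Set 4: -5.34 * 3.09 = -16.5006
  Set 5: 4.71 * 3.36 = 15.8256
Step 2: Total signed measure = (-26.1291) + (-2.601) + (-2.9568) + (-16.5006) + (15.8256)
     = -32.3619
Step 3: Positive part mu+(X) = sum of positive contributions = 15.8256
Step 4: Negative part mu-(X) = |sum of negative contributions| = 48.1875


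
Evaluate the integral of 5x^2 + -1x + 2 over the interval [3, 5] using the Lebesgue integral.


The Lebesgue integral of a Riemann-integrable function agrees with the Riemann integral.
Antiderivative F(x) = (5/3)x^3 + (-1/2)x^2 + 2x
F(5) = (5/3)*5^3 + (-1/2)*5^2 + 2*5
     = (5/3)*125 + (-1/2)*25 + 2*5
     = 208.333333 + -12.5 + 10
     = 205.833333
F(3) = 46.5
Integral = F(5) - F(3) = 205.833333 - 46.5 = 159.333333


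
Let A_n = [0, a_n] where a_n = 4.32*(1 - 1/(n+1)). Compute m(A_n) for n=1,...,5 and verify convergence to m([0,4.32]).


By continuity of measure from below: if A_n increases to A, then m(A_n) -> m(A).
Here A = [0, 4.32], so m(A) = 4.32
Step 1: a_1 = 4.32*(1 - 1/2) = 2.16, m(A_1) = 2.16
Step 2: a_2 = 4.32*(1 - 1/3) = 2.88, m(A_2) = 2.88
Step 3: a_3 = 4.32*(1 - 1/4) = 3.24, m(A_3) = 3.24
Step 4: a_4 = 4.32*(1 - 1/5) = 3.456, m(A_4) = 3.456
Step 5: a_5 = 4.32*(1 - 1/6) = 3.6, m(A_5) = 3.6
Limit: m(A_n) -> m([0,4.32]) = 4.32


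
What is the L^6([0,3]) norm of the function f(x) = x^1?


Step 1: ||f||_6 = (integral_0^3 |x^1|^6 dx)^(1/6)
     = (integral_0^3 x^6 dx)^(1/6)
Step 2: integral_0^3 x^6 dx = [x^7/(7)] from 0 to 3 = 3^7/7
     = 2187/7 = 312.428571
Step 3: ||f||_6 = (312.428571)^(1/6) = 2.604904


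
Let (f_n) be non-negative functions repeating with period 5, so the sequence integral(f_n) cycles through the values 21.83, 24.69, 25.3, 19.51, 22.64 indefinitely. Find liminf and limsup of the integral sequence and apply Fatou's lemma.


The sequence (integral(f_n)) is periodic with period 5, repeating the values 21.83, 24.69, 25.3, 19.51, 22.64 indefinitely.
Step 1: For a periodic sequence, every tail (a_m, a_(m+1), ...) contains all 5 period values infinitely often.
Step 2: Hence inf of every tail = min of the period values = min(21.83, 24.69, 25.3, 19.51, 22.64) = 19.51.
        liminf_n integral(f_n) = sup over m of (inf of tail from m) = 19.51.
Step 3: Similarly sup of every tail = max of the period values = 25.3.
        limsup_n integral(f_n) = 25.3.
Step 4: Fatou's lemma: integral(liminf_n f_n) <= liminf_n integral(f_n) = 19.51.
        So the integral of the pointwise liminf is at most 19.51.


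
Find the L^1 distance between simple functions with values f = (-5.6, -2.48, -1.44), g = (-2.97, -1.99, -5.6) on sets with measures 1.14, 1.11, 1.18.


Step 1: Compute differences f_i - g_i:
  -5.6 - -2.97 = -2.63
  -2.48 - -1.99 = -0.49
  -1.44 - -5.6 = 4.16
Step 2: Compute |diff|^1 * measure for each set:
  |-2.63|^1 * 1.14 = 2.63 * 1.14 = 2.9982
  |-0.49|^1 * 1.11 = 0.49 * 1.11 = 0.5439
  |4.16|^1 * 1.18 = 4.16 * 1.18 = 4.9088
Step 3: Sum = 8.4509
Step 4: ||f-g||_1 = (8.4509)^(1/1) = 8.4509


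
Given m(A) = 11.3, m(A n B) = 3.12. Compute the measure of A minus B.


m(A \ B) = m(A) - m(A n B)
= 11.3 - 3.12
= 8.18


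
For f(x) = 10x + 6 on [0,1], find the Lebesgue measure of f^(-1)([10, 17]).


f^(-1)([10, 17]) = {x : 10 <= 10x + 6 <= 17}
Solving: (10 - 6)/10 <= x <= (17 - 6)/10
= [0.4, 1.1]
Intersecting with [0,1]: [0.4, 1]
Measure = 1 - 0.4 = 0.6


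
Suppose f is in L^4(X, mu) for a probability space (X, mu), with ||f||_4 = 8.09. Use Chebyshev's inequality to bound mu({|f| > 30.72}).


Chebyshev/Markov inequality: mu(|f| > eps) <= (||f||_p / eps)^p
Step 1: ||f||_4 / eps = 8.09 / 30.72 = 0.263346
Step 2: Raise to power p = 4:
  (0.263346)^4 = 0.00481
Step 3: Therefore mu(|f| > 30.72) <= 0.00481


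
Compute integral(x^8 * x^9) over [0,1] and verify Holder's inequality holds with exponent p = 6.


Step 1: Exact integral of f*g = integral(x^17, 0, 1) = 1/18
     = 0.055556
Step 2: Holder bound with p=6, q=1.2:
  ||f||_p = (integral x^48 dx)^(1/6) = (1/49)^(1/6) = 0.522758
  ||g||_q = (integral x^10.8 dx)^(1/1.2) = (1/11.8)^(1/1.2) = 0.127869
Step 3: Holder bound = ||f||_p * ||g||_q = 0.522758 * 0.127869 = 0.066844
Verification: 0.055556 <= 0.066844 (Holder holds)


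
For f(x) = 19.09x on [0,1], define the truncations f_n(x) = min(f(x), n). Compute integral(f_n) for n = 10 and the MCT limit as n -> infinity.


f(x) = 19.09x on [0,1]; f_n(x) = min(19.09x, n). At n = 10:
Step 1: f(x) reaches 10 at x = 10/19.09 = 0.523834
Step 2: integral(f_10) = integral(19.09x, 0, 0.523834) + integral(10, 0.523834, 1)
       = 19.09*0.523834^2/2 + 10*(1 - 0.523834)
       = 2.619172 + 4.761655
       = 7.380828
Step 3: As n -> infinity, f_n increases to f, so by MCT integral(f_n) -> integral(f) = 19.09/2 = 9.545.
Convergence: integral(f_10) = 7.380828 -> 9.545 as n -> infinity


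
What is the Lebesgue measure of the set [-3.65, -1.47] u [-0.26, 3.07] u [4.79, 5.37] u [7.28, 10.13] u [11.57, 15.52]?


For pairwise disjoint intervals, m(union) = sum of lengths.
= (-1.47 - -3.65) + (3.07 - -0.26) + (5.37 - 4.79) + (10.13 - 7.28) + (15.52 - 11.57)
= 2.18 + 3.33 + 0.58 + 2.85 + 3.95
= 12.89


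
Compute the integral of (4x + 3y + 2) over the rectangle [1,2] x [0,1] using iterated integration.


By Fubini, integrate in x first, then y.
Step 1: Fix y, integrate over x in [1,2]:
  integral(4x + 3y + 2, x=1..2)
  = 4*(2^2 - 1^2)/2 + (3y + 2)*(2 - 1)
  = 6 + (3y + 2)*1
  = 6 + 3y + 2
  = 8 + 3y
Step 2: Integrate over y in [0,1]:
  integral(8 + 3y, y=0..1)
  = 8*1 + 3*(1^2 - 0^2)/2
  = 8 + 1.5
  = 9.5


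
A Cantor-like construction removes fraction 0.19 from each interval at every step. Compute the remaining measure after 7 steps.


Step 1: At each step, fraction remaining = 1 - 0.19 = 0.81
Step 2: After 7 steps, measure = (0.81)^7
Result = 0.228768


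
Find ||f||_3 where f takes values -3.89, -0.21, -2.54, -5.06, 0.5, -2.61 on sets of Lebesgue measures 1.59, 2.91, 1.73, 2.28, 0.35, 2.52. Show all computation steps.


Step 1: Compute |f_i|^3 for each value:
  |-3.89|^3 = 58.863869
  |-0.21|^3 = 0.009261
  |-2.54|^3 = 16.387064
  |-5.06|^3 = 129.554216
  |0.5|^3 = 0.125
  |-2.61|^3 = 17.779581
Step 2: Multiply by measures and sum:
  58.863869 * 1.59 = 93.593552
  0.009261 * 2.91 = 0.02695
  16.387064 * 1.73 = 28.349621
  129.554216 * 2.28 = 295.383612
  0.125 * 0.35 = 0.04375
  17.779581 * 2.52 = 44.804544
Sum = 93.593552 + 0.02695 + 28.349621 + 295.383612 + 0.04375 + 44.804544 = 462.202029
Step 3: Take the p-th root:
||f||_3 = (462.202029)^(1/3) = 7.731741


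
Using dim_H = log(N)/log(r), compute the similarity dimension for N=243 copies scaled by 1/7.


For a self-similar set with N copies scaled by 1/r:
dim_H = log(N)/log(r) = log(243)/log(7)
= 5.493061/1.94591
= 2.822875
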